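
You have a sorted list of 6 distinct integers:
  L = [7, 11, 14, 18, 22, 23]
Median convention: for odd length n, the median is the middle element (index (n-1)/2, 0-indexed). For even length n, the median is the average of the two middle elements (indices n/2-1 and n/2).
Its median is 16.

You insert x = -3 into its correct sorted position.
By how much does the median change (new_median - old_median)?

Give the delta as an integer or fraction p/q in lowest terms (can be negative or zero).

Old median = 16
After inserting x = -3: new sorted = [-3, 7, 11, 14, 18, 22, 23]
New median = 14
Delta = 14 - 16 = -2

Answer: -2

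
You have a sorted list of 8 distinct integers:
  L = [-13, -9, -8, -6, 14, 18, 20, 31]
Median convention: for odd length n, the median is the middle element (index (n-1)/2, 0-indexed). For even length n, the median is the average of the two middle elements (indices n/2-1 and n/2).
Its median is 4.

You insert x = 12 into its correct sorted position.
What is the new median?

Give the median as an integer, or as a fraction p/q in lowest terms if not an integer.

Answer: 12

Derivation:
Old list (sorted, length 8): [-13, -9, -8, -6, 14, 18, 20, 31]
Old median = 4
Insert x = 12
Old length even (8). Middle pair: indices 3,4 = -6,14.
New length odd (9). New median = single middle element.
x = 12: 4 elements are < x, 4 elements are > x.
New sorted list: [-13, -9, -8, -6, 12, 14, 18, 20, 31]
New median = 12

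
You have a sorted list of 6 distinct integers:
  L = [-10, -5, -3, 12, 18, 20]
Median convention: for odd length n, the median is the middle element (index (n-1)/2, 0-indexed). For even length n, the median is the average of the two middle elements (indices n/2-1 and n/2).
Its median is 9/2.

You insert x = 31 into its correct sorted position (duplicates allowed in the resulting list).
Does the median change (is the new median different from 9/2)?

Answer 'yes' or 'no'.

Old median = 9/2
Insert x = 31
New median = 12
Changed? yes

Answer: yes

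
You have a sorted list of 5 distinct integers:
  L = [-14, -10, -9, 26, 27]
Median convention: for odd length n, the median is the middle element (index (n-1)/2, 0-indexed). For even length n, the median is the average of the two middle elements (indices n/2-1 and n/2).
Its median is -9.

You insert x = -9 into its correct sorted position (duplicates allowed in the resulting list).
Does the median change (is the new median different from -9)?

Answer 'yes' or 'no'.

Old median = -9
Insert x = -9
New median = -9
Changed? no

Answer: no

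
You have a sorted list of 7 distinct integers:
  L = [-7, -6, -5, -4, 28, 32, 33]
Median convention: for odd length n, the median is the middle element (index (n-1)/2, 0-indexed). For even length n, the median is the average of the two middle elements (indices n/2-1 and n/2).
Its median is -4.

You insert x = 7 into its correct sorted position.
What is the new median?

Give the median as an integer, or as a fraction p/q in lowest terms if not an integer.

Answer: 3/2

Derivation:
Old list (sorted, length 7): [-7, -6, -5, -4, 28, 32, 33]
Old median = -4
Insert x = 7
Old length odd (7). Middle was index 3 = -4.
New length even (8). New median = avg of two middle elements.
x = 7: 4 elements are < x, 3 elements are > x.
New sorted list: [-7, -6, -5, -4, 7, 28, 32, 33]
New median = 3/2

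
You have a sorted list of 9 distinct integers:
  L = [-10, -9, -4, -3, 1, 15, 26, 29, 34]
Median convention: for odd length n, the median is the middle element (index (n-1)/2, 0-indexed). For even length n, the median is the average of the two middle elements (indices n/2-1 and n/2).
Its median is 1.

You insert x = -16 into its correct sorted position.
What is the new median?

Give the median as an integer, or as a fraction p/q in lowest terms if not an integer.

Answer: -1

Derivation:
Old list (sorted, length 9): [-10, -9, -4, -3, 1, 15, 26, 29, 34]
Old median = 1
Insert x = -16
Old length odd (9). Middle was index 4 = 1.
New length even (10). New median = avg of two middle elements.
x = -16: 0 elements are < x, 9 elements are > x.
New sorted list: [-16, -10, -9, -4, -3, 1, 15, 26, 29, 34]
New median = -1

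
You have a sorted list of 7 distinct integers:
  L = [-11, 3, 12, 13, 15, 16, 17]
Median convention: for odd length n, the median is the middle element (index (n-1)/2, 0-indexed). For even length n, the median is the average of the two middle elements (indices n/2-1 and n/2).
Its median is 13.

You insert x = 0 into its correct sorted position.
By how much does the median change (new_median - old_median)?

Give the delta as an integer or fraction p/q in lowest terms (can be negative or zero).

Old median = 13
After inserting x = 0: new sorted = [-11, 0, 3, 12, 13, 15, 16, 17]
New median = 25/2
Delta = 25/2 - 13 = -1/2

Answer: -1/2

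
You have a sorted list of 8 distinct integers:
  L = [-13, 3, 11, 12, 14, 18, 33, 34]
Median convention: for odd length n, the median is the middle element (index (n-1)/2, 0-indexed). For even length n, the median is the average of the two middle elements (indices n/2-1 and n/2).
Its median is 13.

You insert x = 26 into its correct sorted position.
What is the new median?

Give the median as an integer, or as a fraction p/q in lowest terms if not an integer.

Old list (sorted, length 8): [-13, 3, 11, 12, 14, 18, 33, 34]
Old median = 13
Insert x = 26
Old length even (8). Middle pair: indices 3,4 = 12,14.
New length odd (9). New median = single middle element.
x = 26: 6 elements are < x, 2 elements are > x.
New sorted list: [-13, 3, 11, 12, 14, 18, 26, 33, 34]
New median = 14

Answer: 14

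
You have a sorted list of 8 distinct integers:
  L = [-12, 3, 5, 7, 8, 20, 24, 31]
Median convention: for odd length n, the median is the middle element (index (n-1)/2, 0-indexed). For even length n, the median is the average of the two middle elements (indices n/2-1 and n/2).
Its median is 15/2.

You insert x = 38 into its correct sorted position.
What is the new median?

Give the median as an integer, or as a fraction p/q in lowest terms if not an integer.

Answer: 8

Derivation:
Old list (sorted, length 8): [-12, 3, 5, 7, 8, 20, 24, 31]
Old median = 15/2
Insert x = 38
Old length even (8). Middle pair: indices 3,4 = 7,8.
New length odd (9). New median = single middle element.
x = 38: 8 elements are < x, 0 elements are > x.
New sorted list: [-12, 3, 5, 7, 8, 20, 24, 31, 38]
New median = 8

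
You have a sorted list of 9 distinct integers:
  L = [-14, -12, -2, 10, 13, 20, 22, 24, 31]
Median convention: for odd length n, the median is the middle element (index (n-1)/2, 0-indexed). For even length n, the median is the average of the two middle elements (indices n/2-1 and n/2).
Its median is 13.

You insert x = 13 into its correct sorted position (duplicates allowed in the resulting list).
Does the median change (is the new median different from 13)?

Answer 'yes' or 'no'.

Answer: no

Derivation:
Old median = 13
Insert x = 13
New median = 13
Changed? no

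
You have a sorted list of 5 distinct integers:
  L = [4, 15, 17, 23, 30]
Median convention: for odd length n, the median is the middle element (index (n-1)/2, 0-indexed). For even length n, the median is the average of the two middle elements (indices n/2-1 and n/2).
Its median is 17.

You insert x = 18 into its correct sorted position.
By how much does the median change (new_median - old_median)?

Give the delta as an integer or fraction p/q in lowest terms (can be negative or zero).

Answer: 1/2

Derivation:
Old median = 17
After inserting x = 18: new sorted = [4, 15, 17, 18, 23, 30]
New median = 35/2
Delta = 35/2 - 17 = 1/2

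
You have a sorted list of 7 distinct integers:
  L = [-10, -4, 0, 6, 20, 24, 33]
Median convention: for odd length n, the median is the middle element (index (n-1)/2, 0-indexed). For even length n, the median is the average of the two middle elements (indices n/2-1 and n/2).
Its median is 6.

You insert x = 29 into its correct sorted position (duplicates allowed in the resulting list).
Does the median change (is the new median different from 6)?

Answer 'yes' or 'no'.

Old median = 6
Insert x = 29
New median = 13
Changed? yes

Answer: yes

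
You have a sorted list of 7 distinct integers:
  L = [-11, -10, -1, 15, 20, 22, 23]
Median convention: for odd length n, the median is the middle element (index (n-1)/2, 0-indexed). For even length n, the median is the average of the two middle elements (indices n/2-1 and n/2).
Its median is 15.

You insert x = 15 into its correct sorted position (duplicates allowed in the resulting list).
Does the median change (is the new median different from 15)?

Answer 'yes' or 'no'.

Old median = 15
Insert x = 15
New median = 15
Changed? no

Answer: no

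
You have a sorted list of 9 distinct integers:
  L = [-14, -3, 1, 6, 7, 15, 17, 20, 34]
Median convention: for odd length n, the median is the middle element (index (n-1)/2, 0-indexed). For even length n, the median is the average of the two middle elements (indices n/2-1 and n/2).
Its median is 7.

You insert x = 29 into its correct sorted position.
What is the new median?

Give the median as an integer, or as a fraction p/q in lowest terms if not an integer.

Answer: 11

Derivation:
Old list (sorted, length 9): [-14, -3, 1, 6, 7, 15, 17, 20, 34]
Old median = 7
Insert x = 29
Old length odd (9). Middle was index 4 = 7.
New length even (10). New median = avg of two middle elements.
x = 29: 8 elements are < x, 1 elements are > x.
New sorted list: [-14, -3, 1, 6, 7, 15, 17, 20, 29, 34]
New median = 11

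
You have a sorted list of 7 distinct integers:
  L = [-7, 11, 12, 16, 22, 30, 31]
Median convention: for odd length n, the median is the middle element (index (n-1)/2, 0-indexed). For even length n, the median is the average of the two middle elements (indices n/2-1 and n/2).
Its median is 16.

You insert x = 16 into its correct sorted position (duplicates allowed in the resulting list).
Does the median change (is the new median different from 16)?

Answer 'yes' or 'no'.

Answer: no

Derivation:
Old median = 16
Insert x = 16
New median = 16
Changed? no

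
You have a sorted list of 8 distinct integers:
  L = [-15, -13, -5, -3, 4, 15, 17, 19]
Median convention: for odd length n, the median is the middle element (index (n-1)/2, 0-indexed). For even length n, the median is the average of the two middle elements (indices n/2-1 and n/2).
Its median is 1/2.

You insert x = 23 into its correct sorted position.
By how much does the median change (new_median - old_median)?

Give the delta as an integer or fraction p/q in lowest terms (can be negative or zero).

Old median = 1/2
After inserting x = 23: new sorted = [-15, -13, -5, -3, 4, 15, 17, 19, 23]
New median = 4
Delta = 4 - 1/2 = 7/2

Answer: 7/2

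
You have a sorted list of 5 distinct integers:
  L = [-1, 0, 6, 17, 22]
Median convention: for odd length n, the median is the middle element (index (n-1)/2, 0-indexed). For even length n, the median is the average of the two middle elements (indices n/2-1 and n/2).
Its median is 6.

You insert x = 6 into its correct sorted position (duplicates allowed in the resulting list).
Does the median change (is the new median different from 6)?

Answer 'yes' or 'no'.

Old median = 6
Insert x = 6
New median = 6
Changed? no

Answer: no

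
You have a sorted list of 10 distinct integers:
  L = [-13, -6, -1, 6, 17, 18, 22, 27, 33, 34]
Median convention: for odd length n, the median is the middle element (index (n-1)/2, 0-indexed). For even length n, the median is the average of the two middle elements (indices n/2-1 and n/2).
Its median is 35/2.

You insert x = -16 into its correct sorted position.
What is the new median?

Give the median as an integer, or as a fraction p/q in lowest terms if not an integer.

Old list (sorted, length 10): [-13, -6, -1, 6, 17, 18, 22, 27, 33, 34]
Old median = 35/2
Insert x = -16
Old length even (10). Middle pair: indices 4,5 = 17,18.
New length odd (11). New median = single middle element.
x = -16: 0 elements are < x, 10 elements are > x.
New sorted list: [-16, -13, -6, -1, 6, 17, 18, 22, 27, 33, 34]
New median = 17

Answer: 17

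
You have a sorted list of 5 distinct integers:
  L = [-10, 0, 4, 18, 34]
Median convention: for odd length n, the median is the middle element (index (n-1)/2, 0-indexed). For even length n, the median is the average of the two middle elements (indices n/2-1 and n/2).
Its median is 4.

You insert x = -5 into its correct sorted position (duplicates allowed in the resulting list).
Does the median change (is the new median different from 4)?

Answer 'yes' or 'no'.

Old median = 4
Insert x = -5
New median = 2
Changed? yes

Answer: yes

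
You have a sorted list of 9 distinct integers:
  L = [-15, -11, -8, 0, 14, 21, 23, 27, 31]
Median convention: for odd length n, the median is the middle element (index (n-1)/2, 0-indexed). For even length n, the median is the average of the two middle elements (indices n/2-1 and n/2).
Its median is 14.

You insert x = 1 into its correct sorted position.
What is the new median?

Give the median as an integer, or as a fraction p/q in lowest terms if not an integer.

Answer: 15/2

Derivation:
Old list (sorted, length 9): [-15, -11, -8, 0, 14, 21, 23, 27, 31]
Old median = 14
Insert x = 1
Old length odd (9). Middle was index 4 = 14.
New length even (10). New median = avg of two middle elements.
x = 1: 4 elements are < x, 5 elements are > x.
New sorted list: [-15, -11, -8, 0, 1, 14, 21, 23, 27, 31]
New median = 15/2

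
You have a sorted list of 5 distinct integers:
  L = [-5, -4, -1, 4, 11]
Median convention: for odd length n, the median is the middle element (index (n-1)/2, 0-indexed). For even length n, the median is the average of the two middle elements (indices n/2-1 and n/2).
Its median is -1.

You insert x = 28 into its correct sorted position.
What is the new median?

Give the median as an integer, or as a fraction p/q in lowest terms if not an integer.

Answer: 3/2

Derivation:
Old list (sorted, length 5): [-5, -4, -1, 4, 11]
Old median = -1
Insert x = 28
Old length odd (5). Middle was index 2 = -1.
New length even (6). New median = avg of two middle elements.
x = 28: 5 elements are < x, 0 elements are > x.
New sorted list: [-5, -4, -1, 4, 11, 28]
New median = 3/2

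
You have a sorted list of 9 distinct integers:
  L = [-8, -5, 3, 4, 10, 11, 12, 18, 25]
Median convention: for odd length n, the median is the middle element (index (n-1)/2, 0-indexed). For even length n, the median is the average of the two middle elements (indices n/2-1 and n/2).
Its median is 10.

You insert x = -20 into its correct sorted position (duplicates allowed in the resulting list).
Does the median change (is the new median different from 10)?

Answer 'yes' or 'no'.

Answer: yes

Derivation:
Old median = 10
Insert x = -20
New median = 7
Changed? yes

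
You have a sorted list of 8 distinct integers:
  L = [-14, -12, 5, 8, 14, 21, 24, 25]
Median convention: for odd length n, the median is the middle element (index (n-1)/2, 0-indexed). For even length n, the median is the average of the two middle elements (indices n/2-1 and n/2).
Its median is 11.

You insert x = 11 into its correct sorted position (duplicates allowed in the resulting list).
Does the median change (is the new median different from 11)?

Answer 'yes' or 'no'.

Old median = 11
Insert x = 11
New median = 11
Changed? no

Answer: no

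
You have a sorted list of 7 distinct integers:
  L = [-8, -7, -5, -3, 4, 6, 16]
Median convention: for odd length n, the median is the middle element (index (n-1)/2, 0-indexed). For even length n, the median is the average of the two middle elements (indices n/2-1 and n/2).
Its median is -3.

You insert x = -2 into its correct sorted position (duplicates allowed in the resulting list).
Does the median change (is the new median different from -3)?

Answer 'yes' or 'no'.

Answer: yes

Derivation:
Old median = -3
Insert x = -2
New median = -5/2
Changed? yes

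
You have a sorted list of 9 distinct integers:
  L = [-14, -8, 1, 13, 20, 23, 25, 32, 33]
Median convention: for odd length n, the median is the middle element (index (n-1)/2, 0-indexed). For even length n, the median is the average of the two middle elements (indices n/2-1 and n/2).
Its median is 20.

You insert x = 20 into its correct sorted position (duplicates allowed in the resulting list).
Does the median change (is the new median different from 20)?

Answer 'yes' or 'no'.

Answer: no

Derivation:
Old median = 20
Insert x = 20
New median = 20
Changed? no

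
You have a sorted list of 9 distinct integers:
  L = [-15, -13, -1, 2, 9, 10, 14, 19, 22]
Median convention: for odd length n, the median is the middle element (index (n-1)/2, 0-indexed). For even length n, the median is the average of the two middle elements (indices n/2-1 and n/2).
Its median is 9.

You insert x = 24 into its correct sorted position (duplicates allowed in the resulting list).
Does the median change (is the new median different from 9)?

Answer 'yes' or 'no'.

Answer: yes

Derivation:
Old median = 9
Insert x = 24
New median = 19/2
Changed? yes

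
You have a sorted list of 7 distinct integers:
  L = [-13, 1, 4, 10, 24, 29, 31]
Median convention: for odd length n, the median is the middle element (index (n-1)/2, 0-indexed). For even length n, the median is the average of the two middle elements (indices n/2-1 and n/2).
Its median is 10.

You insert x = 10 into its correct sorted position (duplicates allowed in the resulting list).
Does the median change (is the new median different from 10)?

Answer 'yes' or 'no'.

Answer: no

Derivation:
Old median = 10
Insert x = 10
New median = 10
Changed? no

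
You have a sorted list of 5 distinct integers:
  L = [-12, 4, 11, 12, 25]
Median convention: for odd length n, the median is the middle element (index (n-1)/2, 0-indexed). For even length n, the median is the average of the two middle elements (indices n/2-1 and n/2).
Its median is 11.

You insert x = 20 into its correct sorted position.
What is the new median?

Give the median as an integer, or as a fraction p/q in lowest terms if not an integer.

Old list (sorted, length 5): [-12, 4, 11, 12, 25]
Old median = 11
Insert x = 20
Old length odd (5). Middle was index 2 = 11.
New length even (6). New median = avg of two middle elements.
x = 20: 4 elements are < x, 1 elements are > x.
New sorted list: [-12, 4, 11, 12, 20, 25]
New median = 23/2

Answer: 23/2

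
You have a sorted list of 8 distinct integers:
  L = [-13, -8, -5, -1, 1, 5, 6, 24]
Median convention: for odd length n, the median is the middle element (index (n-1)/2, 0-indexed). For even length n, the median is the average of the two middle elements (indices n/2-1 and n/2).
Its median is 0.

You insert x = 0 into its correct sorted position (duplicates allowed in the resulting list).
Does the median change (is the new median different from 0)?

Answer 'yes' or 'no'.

Old median = 0
Insert x = 0
New median = 0
Changed? no

Answer: no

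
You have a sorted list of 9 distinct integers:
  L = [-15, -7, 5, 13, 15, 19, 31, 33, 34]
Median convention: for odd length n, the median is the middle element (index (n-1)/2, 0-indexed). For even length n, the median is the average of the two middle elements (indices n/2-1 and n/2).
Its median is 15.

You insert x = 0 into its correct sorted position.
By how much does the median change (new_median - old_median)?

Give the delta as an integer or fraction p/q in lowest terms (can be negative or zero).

Answer: -1

Derivation:
Old median = 15
After inserting x = 0: new sorted = [-15, -7, 0, 5, 13, 15, 19, 31, 33, 34]
New median = 14
Delta = 14 - 15 = -1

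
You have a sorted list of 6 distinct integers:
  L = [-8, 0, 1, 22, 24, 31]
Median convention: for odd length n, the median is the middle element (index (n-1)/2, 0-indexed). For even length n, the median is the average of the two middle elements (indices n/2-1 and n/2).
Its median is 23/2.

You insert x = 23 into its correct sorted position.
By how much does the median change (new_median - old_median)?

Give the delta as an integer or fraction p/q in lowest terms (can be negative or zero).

Old median = 23/2
After inserting x = 23: new sorted = [-8, 0, 1, 22, 23, 24, 31]
New median = 22
Delta = 22 - 23/2 = 21/2

Answer: 21/2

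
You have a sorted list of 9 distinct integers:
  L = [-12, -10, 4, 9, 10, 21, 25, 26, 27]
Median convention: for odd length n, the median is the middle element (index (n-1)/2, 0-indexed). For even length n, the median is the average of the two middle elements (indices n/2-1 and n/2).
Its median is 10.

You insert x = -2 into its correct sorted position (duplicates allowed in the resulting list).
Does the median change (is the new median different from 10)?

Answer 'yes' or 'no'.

Answer: yes

Derivation:
Old median = 10
Insert x = -2
New median = 19/2
Changed? yes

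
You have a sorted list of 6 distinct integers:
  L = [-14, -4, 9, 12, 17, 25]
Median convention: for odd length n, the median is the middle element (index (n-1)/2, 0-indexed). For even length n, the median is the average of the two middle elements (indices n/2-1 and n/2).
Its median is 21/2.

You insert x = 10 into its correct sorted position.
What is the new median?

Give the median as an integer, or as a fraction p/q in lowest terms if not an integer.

Answer: 10

Derivation:
Old list (sorted, length 6): [-14, -4, 9, 12, 17, 25]
Old median = 21/2
Insert x = 10
Old length even (6). Middle pair: indices 2,3 = 9,12.
New length odd (7). New median = single middle element.
x = 10: 3 elements are < x, 3 elements are > x.
New sorted list: [-14, -4, 9, 10, 12, 17, 25]
New median = 10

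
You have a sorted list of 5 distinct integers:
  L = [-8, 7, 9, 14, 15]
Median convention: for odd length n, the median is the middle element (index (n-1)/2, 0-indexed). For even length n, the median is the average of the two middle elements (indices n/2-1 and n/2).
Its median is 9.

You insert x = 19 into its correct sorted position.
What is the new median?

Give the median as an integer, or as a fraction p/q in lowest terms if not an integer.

Answer: 23/2

Derivation:
Old list (sorted, length 5): [-8, 7, 9, 14, 15]
Old median = 9
Insert x = 19
Old length odd (5). Middle was index 2 = 9.
New length even (6). New median = avg of two middle elements.
x = 19: 5 elements are < x, 0 elements are > x.
New sorted list: [-8, 7, 9, 14, 15, 19]
New median = 23/2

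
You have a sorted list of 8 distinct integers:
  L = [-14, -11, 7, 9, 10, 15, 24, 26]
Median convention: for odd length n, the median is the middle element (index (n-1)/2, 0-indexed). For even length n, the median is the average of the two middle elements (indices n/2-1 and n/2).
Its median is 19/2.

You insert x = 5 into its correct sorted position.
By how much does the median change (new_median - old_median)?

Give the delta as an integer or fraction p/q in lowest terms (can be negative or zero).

Old median = 19/2
After inserting x = 5: new sorted = [-14, -11, 5, 7, 9, 10, 15, 24, 26]
New median = 9
Delta = 9 - 19/2 = -1/2

Answer: -1/2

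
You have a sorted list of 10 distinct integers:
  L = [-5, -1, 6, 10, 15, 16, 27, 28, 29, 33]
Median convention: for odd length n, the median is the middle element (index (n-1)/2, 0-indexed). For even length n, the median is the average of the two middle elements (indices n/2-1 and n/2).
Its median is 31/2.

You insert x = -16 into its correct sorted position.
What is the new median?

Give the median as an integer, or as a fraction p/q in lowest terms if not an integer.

Old list (sorted, length 10): [-5, -1, 6, 10, 15, 16, 27, 28, 29, 33]
Old median = 31/2
Insert x = -16
Old length even (10). Middle pair: indices 4,5 = 15,16.
New length odd (11). New median = single middle element.
x = -16: 0 elements are < x, 10 elements are > x.
New sorted list: [-16, -5, -1, 6, 10, 15, 16, 27, 28, 29, 33]
New median = 15

Answer: 15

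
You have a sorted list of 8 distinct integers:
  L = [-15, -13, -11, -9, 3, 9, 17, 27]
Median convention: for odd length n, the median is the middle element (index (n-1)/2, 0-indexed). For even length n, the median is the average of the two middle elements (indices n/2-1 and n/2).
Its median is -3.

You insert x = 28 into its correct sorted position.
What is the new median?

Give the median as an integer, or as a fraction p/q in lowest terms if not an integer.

Old list (sorted, length 8): [-15, -13, -11, -9, 3, 9, 17, 27]
Old median = -3
Insert x = 28
Old length even (8). Middle pair: indices 3,4 = -9,3.
New length odd (9). New median = single middle element.
x = 28: 8 elements are < x, 0 elements are > x.
New sorted list: [-15, -13, -11, -9, 3, 9, 17, 27, 28]
New median = 3

Answer: 3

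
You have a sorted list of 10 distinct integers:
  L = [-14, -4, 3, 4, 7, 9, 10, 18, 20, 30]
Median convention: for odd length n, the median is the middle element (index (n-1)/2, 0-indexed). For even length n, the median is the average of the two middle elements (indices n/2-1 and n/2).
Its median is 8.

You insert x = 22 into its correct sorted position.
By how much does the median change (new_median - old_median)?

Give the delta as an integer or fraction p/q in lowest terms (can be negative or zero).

Old median = 8
After inserting x = 22: new sorted = [-14, -4, 3, 4, 7, 9, 10, 18, 20, 22, 30]
New median = 9
Delta = 9 - 8 = 1

Answer: 1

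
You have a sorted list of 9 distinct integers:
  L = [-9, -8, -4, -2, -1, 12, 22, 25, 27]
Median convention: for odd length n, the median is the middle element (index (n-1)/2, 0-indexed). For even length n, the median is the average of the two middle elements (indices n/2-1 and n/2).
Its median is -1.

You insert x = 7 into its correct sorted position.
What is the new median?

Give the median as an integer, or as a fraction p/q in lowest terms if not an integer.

Old list (sorted, length 9): [-9, -8, -4, -2, -1, 12, 22, 25, 27]
Old median = -1
Insert x = 7
Old length odd (9). Middle was index 4 = -1.
New length even (10). New median = avg of two middle elements.
x = 7: 5 elements are < x, 4 elements are > x.
New sorted list: [-9, -8, -4, -2, -1, 7, 12, 22, 25, 27]
New median = 3

Answer: 3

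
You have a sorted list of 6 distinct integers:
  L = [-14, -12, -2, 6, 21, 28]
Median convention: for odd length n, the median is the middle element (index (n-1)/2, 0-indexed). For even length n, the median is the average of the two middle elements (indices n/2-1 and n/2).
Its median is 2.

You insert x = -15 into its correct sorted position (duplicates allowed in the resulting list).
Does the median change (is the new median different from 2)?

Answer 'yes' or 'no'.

Answer: yes

Derivation:
Old median = 2
Insert x = -15
New median = -2
Changed? yes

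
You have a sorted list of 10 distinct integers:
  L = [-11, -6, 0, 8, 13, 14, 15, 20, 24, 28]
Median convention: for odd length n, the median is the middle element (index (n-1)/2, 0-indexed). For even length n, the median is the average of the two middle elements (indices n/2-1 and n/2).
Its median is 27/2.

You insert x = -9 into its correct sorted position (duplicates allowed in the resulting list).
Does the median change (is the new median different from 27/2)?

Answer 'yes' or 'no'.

Answer: yes

Derivation:
Old median = 27/2
Insert x = -9
New median = 13
Changed? yes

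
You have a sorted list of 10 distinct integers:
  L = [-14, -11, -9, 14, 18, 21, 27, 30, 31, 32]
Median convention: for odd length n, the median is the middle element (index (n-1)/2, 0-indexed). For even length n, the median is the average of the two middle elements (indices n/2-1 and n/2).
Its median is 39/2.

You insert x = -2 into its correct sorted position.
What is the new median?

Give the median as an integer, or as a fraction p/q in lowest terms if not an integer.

Old list (sorted, length 10): [-14, -11, -9, 14, 18, 21, 27, 30, 31, 32]
Old median = 39/2
Insert x = -2
Old length even (10). Middle pair: indices 4,5 = 18,21.
New length odd (11). New median = single middle element.
x = -2: 3 elements are < x, 7 elements are > x.
New sorted list: [-14, -11, -9, -2, 14, 18, 21, 27, 30, 31, 32]
New median = 18

Answer: 18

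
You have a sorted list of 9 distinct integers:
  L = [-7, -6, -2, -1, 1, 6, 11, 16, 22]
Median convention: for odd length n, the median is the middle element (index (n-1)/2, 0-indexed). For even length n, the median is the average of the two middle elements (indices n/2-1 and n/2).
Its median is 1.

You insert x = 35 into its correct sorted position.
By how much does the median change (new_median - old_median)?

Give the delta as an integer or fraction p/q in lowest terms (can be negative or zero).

Old median = 1
After inserting x = 35: new sorted = [-7, -6, -2, -1, 1, 6, 11, 16, 22, 35]
New median = 7/2
Delta = 7/2 - 1 = 5/2

Answer: 5/2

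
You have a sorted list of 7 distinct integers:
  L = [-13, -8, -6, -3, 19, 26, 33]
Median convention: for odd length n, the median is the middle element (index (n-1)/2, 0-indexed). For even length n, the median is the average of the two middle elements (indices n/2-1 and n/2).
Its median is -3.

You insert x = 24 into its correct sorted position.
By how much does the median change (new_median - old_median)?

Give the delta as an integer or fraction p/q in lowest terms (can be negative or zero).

Old median = -3
After inserting x = 24: new sorted = [-13, -8, -6, -3, 19, 24, 26, 33]
New median = 8
Delta = 8 - -3 = 11

Answer: 11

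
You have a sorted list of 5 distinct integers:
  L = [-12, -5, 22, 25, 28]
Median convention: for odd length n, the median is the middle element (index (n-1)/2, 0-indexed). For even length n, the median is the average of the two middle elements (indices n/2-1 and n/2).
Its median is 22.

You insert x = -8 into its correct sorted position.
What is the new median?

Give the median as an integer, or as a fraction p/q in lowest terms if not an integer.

Answer: 17/2

Derivation:
Old list (sorted, length 5): [-12, -5, 22, 25, 28]
Old median = 22
Insert x = -8
Old length odd (5). Middle was index 2 = 22.
New length even (6). New median = avg of two middle elements.
x = -8: 1 elements are < x, 4 elements are > x.
New sorted list: [-12, -8, -5, 22, 25, 28]
New median = 17/2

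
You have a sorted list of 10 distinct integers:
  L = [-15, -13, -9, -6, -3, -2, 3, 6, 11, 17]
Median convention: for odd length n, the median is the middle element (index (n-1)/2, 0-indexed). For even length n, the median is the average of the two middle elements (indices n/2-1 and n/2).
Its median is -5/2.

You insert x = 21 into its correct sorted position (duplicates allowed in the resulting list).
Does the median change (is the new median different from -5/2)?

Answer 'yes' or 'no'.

Answer: yes

Derivation:
Old median = -5/2
Insert x = 21
New median = -2
Changed? yes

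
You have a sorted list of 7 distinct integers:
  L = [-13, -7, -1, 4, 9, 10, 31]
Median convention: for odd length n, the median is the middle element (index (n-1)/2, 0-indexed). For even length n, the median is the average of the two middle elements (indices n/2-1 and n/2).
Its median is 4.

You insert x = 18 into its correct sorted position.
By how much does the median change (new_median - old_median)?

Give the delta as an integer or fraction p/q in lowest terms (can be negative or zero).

Old median = 4
After inserting x = 18: new sorted = [-13, -7, -1, 4, 9, 10, 18, 31]
New median = 13/2
Delta = 13/2 - 4 = 5/2

Answer: 5/2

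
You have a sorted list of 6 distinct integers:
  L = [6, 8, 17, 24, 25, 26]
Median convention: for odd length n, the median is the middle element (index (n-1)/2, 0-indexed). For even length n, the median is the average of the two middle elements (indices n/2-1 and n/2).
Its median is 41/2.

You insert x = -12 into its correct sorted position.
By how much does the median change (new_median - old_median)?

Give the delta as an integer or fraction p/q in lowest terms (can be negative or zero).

Answer: -7/2

Derivation:
Old median = 41/2
After inserting x = -12: new sorted = [-12, 6, 8, 17, 24, 25, 26]
New median = 17
Delta = 17 - 41/2 = -7/2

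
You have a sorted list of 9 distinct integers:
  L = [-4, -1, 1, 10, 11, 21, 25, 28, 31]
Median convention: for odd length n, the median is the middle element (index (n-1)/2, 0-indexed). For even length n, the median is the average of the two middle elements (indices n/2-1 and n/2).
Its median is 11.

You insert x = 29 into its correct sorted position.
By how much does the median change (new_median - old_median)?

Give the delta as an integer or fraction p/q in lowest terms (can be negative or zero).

Answer: 5

Derivation:
Old median = 11
After inserting x = 29: new sorted = [-4, -1, 1, 10, 11, 21, 25, 28, 29, 31]
New median = 16
Delta = 16 - 11 = 5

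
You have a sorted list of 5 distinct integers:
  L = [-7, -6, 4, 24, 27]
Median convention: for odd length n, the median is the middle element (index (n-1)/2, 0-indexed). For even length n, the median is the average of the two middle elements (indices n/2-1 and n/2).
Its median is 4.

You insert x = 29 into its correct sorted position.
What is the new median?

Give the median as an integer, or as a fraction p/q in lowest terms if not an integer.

Answer: 14

Derivation:
Old list (sorted, length 5): [-7, -6, 4, 24, 27]
Old median = 4
Insert x = 29
Old length odd (5). Middle was index 2 = 4.
New length even (6). New median = avg of two middle elements.
x = 29: 5 elements are < x, 0 elements are > x.
New sorted list: [-7, -6, 4, 24, 27, 29]
New median = 14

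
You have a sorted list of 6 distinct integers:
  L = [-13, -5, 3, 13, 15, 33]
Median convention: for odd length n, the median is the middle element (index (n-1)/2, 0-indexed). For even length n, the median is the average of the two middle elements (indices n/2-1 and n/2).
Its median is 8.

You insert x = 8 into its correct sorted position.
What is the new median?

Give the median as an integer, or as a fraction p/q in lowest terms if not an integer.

Answer: 8

Derivation:
Old list (sorted, length 6): [-13, -5, 3, 13, 15, 33]
Old median = 8
Insert x = 8
Old length even (6). Middle pair: indices 2,3 = 3,13.
New length odd (7). New median = single middle element.
x = 8: 3 elements are < x, 3 elements are > x.
New sorted list: [-13, -5, 3, 8, 13, 15, 33]
New median = 8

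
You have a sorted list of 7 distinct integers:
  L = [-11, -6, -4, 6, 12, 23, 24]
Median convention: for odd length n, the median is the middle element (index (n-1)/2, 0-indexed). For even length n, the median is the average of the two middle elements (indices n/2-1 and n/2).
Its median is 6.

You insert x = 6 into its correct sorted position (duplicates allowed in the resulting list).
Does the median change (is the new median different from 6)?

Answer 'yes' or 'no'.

Answer: no

Derivation:
Old median = 6
Insert x = 6
New median = 6
Changed? no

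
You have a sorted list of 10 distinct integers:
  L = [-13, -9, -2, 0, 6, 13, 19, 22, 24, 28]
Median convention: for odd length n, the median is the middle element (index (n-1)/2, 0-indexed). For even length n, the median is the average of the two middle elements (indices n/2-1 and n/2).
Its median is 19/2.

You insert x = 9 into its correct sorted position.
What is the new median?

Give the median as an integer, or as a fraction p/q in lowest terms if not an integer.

Answer: 9

Derivation:
Old list (sorted, length 10): [-13, -9, -2, 0, 6, 13, 19, 22, 24, 28]
Old median = 19/2
Insert x = 9
Old length even (10). Middle pair: indices 4,5 = 6,13.
New length odd (11). New median = single middle element.
x = 9: 5 elements are < x, 5 elements are > x.
New sorted list: [-13, -9, -2, 0, 6, 9, 13, 19, 22, 24, 28]
New median = 9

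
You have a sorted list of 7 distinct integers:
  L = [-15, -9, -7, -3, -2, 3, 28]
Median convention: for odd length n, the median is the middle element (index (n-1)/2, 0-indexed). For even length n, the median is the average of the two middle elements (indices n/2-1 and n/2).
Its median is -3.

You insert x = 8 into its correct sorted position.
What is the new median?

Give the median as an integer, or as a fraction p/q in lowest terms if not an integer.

Old list (sorted, length 7): [-15, -9, -7, -3, -2, 3, 28]
Old median = -3
Insert x = 8
Old length odd (7). Middle was index 3 = -3.
New length even (8). New median = avg of two middle elements.
x = 8: 6 elements are < x, 1 elements are > x.
New sorted list: [-15, -9, -7, -3, -2, 3, 8, 28]
New median = -5/2

Answer: -5/2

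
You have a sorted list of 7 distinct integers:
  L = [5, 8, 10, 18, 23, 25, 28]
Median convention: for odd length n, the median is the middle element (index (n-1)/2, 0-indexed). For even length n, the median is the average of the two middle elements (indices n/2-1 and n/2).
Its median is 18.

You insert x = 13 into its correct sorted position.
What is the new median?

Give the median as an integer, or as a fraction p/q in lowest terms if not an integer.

Old list (sorted, length 7): [5, 8, 10, 18, 23, 25, 28]
Old median = 18
Insert x = 13
Old length odd (7). Middle was index 3 = 18.
New length even (8). New median = avg of two middle elements.
x = 13: 3 elements are < x, 4 elements are > x.
New sorted list: [5, 8, 10, 13, 18, 23, 25, 28]
New median = 31/2

Answer: 31/2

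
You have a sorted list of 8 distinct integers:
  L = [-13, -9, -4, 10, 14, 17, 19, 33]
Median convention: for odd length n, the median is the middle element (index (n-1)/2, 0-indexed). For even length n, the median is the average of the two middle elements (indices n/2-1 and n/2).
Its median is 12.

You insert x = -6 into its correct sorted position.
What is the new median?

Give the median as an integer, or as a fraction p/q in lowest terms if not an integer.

Old list (sorted, length 8): [-13, -9, -4, 10, 14, 17, 19, 33]
Old median = 12
Insert x = -6
Old length even (8). Middle pair: indices 3,4 = 10,14.
New length odd (9). New median = single middle element.
x = -6: 2 elements are < x, 6 elements are > x.
New sorted list: [-13, -9, -6, -4, 10, 14, 17, 19, 33]
New median = 10

Answer: 10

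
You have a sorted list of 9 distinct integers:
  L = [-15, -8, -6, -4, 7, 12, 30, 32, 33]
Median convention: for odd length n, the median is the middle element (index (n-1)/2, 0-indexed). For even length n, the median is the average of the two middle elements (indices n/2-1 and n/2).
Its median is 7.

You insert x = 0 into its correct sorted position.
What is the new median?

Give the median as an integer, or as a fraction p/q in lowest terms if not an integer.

Answer: 7/2

Derivation:
Old list (sorted, length 9): [-15, -8, -6, -4, 7, 12, 30, 32, 33]
Old median = 7
Insert x = 0
Old length odd (9). Middle was index 4 = 7.
New length even (10). New median = avg of two middle elements.
x = 0: 4 elements are < x, 5 elements are > x.
New sorted list: [-15, -8, -6, -4, 0, 7, 12, 30, 32, 33]
New median = 7/2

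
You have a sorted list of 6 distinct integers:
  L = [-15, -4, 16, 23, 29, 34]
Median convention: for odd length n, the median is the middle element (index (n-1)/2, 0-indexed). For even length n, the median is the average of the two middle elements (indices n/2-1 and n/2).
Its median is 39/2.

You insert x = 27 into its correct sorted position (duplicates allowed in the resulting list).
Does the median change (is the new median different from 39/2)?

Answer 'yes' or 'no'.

Old median = 39/2
Insert x = 27
New median = 23
Changed? yes

Answer: yes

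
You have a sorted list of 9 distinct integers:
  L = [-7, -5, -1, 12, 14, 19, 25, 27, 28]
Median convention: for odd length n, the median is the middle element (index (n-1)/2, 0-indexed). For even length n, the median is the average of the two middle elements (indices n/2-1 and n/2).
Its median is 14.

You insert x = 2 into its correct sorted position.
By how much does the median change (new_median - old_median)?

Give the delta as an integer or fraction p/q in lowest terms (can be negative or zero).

Old median = 14
After inserting x = 2: new sorted = [-7, -5, -1, 2, 12, 14, 19, 25, 27, 28]
New median = 13
Delta = 13 - 14 = -1

Answer: -1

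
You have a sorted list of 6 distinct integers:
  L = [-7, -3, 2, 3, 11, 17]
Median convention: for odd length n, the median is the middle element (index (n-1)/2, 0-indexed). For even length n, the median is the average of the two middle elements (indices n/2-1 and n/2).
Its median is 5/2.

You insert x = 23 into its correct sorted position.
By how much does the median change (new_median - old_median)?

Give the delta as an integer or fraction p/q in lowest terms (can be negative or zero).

Old median = 5/2
After inserting x = 23: new sorted = [-7, -3, 2, 3, 11, 17, 23]
New median = 3
Delta = 3 - 5/2 = 1/2

Answer: 1/2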